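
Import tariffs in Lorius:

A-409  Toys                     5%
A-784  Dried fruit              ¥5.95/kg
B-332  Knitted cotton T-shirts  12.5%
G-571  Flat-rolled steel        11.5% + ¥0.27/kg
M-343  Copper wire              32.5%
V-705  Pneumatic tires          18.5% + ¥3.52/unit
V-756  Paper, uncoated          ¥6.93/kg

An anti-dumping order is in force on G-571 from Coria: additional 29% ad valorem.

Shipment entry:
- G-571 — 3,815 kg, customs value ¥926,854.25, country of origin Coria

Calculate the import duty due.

¥376,406.02

Line 1 (G-571, Coria, 3,815 kg, ¥926,854.25):
Base rate for G-571 is 11.5% + ¥0.27/kg.
Additional duty on G-571 from Coria: +29%. Applied ad valorem rate: 11.5% + 29% = 40.5%.
Duty = ¥926,854.25 × 40.5% + 3,815 × ¥0.27 = ¥376,406.02.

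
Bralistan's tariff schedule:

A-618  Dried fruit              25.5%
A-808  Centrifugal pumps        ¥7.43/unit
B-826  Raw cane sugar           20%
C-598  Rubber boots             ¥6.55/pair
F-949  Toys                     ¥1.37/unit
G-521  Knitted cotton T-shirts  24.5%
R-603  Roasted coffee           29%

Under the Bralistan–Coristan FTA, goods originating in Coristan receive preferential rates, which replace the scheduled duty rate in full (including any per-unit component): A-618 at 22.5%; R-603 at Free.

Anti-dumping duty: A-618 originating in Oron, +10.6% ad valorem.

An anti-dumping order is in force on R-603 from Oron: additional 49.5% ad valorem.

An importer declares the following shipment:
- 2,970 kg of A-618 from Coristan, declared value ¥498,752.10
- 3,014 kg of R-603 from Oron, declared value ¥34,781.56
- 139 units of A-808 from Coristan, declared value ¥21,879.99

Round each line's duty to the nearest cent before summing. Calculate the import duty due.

Line 1 (A-618, Coristan, 2,970 kg, ¥498,752.10):
Base rate for A-618 is 25.5%.
Origin Coristan qualifies under the Bralistan–Coristan agreement and A-618 is covered: preferential rate 22.5% applies instead.
The additional-duty order on A-618 targets Oron, not Coristan; it does not apply.
Duty = ¥498,752.10 × 22.5% = ¥112,219.22.
Line 2 (R-603, Oron, 3,014 kg, ¥34,781.56):
Base rate for R-603 is 29%.
R-603 has an FTA preferential rate, but origin Oron is not Coristan; base rate stands.
Additional duty on R-603 from Oron: +49.5%. Applied ad valorem rate: 29% + 49.5% = 78.5%.
Duty = ¥34,781.56 × 78.5% = ¥27,303.52.
Line 3 (A-808, Coristan, 139 units, ¥21,879.99):
Base rate for A-808 is ¥7.43/unit.
Origin Coristan is the FTA partner but A-808 is not on the preference list; base rate stands.
Duty = 139 × ¥7.43 = ¥1,032.77.
Total = ¥112,219.22 + ¥27,303.52 + ¥1,032.77 = ¥140,555.51.

¥140,555.51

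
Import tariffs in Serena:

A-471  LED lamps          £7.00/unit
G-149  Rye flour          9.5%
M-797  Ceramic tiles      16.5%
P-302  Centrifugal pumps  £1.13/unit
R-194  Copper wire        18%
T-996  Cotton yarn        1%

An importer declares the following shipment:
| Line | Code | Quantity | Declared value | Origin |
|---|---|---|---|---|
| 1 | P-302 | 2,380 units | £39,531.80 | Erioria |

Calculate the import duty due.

Line 1 (P-302, Erioria, 2,380 units, £39,531.80):
Base rate for P-302 is £1.13/unit.
Duty = 2,380 × £1.13 = £2,689.40.

£2,689.40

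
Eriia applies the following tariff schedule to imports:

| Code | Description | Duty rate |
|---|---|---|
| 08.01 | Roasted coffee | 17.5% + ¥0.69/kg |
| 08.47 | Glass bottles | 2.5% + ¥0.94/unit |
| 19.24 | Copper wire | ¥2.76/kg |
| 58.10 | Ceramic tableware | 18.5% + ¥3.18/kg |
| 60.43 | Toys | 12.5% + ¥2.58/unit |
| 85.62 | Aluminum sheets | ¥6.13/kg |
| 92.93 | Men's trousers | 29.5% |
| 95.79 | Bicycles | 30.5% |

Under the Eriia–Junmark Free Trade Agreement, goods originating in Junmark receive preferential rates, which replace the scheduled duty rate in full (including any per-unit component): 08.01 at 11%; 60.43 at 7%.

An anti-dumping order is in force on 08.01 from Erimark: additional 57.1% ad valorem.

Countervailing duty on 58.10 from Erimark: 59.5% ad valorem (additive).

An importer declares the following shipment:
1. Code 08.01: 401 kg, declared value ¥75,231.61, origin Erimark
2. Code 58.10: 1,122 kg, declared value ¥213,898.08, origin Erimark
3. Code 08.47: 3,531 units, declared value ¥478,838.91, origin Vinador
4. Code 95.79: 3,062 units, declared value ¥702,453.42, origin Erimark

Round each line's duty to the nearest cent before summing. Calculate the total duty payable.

Line 1 (08.01, Erimark, 401 kg, ¥75,231.61):
Base rate for 08.01 is 17.5% + ¥0.69/kg.
08.01 has an FTA preferential rate, but origin Erimark is not Junmark; base rate stands.
Additional duty on 08.01 from Erimark: +57.1%. Applied ad valorem rate: 17.5% + 57.1% = 74.6%.
Duty = ¥75,231.61 × 74.6% + 401 × ¥0.69 = ¥56,399.47.
Line 2 (58.10, Erimark, 1,122 kg, ¥213,898.08):
Base rate for 58.10 is 18.5% + ¥3.18/kg.
Additional duty on 58.10 from Erimark: +59.5%. Applied ad valorem rate: 18.5% + 59.5% = 78%.
Duty = ¥213,898.08 × 78% + 1,122 × ¥3.18 = ¥170,408.46.
Line 3 (08.47, Vinador, 3,531 units, ¥478,838.91):
Base rate for 08.47 is 2.5% + ¥0.94/unit.
Duty = ¥478,838.91 × 2.5% + 3,531 × ¥0.94 = ¥15,290.11.
Line 4 (95.79, Erimark, 3,062 units, ¥702,453.42):
Base rate for 95.79 is 30.5%.
Duty = ¥702,453.42 × 30.5% = ¥214,248.29.
Total = ¥56,399.47 + ¥170,408.46 + ¥15,290.11 + ¥214,248.29 = ¥456,346.33.

¥456,346.33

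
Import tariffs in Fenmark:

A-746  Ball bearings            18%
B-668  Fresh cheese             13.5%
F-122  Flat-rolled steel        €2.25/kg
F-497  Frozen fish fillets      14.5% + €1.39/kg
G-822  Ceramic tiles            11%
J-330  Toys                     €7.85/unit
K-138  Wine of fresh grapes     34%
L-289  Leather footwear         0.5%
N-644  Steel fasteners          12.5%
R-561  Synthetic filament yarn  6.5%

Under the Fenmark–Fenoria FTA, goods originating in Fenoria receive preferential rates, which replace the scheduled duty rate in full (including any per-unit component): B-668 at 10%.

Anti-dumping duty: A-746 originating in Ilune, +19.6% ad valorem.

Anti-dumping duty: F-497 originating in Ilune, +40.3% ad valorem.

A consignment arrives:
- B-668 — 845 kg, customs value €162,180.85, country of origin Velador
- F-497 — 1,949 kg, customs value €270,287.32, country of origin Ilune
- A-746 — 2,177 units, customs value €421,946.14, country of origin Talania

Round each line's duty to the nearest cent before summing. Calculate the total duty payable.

Line 1 (B-668, Velador, 845 kg, €162,180.85):
Base rate for B-668 is 13.5%.
B-668 has an FTA preferential rate, but origin Velador is not Fenoria; base rate stands.
Duty = €162,180.85 × 13.5% = €21,894.41.
Line 2 (F-497, Ilune, 1,949 kg, €270,287.32):
Base rate for F-497 is 14.5% + €1.39/kg.
Additional duty on F-497 from Ilune: +40.3%. Applied ad valorem rate: 14.5% + 40.3% = 54.8%.
Duty = €270,287.32 × 54.8% + 1,949 × €1.39 = €150,826.56.
Line 3 (A-746, Talania, 2,177 units, €421,946.14):
Base rate for A-746 is 18%.
The additional-duty order on A-746 targets Ilune, not Talania; it does not apply.
Duty = €421,946.14 × 18% = €75,950.31.
Total = €21,894.41 + €150,826.56 + €75,950.31 = €248,671.28.

€248,671.28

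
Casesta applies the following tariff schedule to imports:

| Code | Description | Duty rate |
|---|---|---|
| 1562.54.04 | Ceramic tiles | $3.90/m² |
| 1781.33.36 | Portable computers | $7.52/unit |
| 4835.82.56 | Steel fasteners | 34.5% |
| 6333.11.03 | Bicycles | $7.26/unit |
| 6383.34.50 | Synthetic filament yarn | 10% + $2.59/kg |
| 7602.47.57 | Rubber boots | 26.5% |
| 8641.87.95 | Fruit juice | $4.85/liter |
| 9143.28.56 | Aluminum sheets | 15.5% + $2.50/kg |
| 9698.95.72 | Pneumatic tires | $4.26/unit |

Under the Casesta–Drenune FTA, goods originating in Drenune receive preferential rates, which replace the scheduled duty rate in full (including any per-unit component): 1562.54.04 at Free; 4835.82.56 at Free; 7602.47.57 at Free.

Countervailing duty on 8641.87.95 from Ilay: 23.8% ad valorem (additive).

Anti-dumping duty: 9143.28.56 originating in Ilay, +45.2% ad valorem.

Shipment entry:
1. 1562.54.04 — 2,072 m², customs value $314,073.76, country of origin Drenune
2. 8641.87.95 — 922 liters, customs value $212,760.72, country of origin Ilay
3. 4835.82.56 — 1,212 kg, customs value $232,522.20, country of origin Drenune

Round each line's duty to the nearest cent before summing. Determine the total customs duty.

Line 1 (1562.54.04, Drenune, 2,072 m², $314,073.76):
Base rate for 1562.54.04 is $3.90/m².
Origin Drenune qualifies under the Casesta–Drenune agreement and 1562.54.04 is covered: preferential rate Free applies instead.
Duty = $314,073.76 × 0% = $0.00.
Line 2 (8641.87.95, Ilay, 922 liters, $212,760.72):
Base rate for 8641.87.95 is $4.85/liter.
Additional duty on 8641.87.95 from Ilay: +23.8% ad valorem. Applied ad valorem rate = 23.8%.
Duty = $212,760.72 × 23.8% + 922 × $4.85 = $55,108.75.
Line 3 (4835.82.56, Drenune, 1,212 kg, $232,522.20):
Base rate for 4835.82.56 is 34.5%.
Origin Drenune qualifies under the Casesta–Drenune agreement and 4835.82.56 is covered: preferential rate Free applies instead.
Duty = $232,522.20 × 0% = $0.00.
Total = $0.00 + $55,108.75 + $0.00 = $55,108.75.

$55,108.75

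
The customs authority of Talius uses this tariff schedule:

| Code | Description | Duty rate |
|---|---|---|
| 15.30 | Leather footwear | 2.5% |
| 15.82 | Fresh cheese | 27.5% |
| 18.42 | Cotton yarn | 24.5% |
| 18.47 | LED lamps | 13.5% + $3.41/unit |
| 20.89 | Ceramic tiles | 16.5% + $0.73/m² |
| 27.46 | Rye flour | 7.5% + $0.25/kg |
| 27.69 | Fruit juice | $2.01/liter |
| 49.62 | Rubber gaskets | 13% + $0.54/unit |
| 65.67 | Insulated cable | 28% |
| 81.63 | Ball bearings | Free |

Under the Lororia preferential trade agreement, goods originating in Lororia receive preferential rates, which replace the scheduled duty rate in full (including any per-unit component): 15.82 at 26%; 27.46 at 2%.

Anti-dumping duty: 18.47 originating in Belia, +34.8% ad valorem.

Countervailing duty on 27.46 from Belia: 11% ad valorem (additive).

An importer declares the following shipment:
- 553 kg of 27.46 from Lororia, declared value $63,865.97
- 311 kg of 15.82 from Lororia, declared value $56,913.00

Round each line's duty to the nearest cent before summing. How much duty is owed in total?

Line 1 (27.46, Lororia, 553 kg, $63,865.97):
Base rate for 27.46 is 7.5% + $0.25/kg.
Origin Lororia qualifies under the Talius–Lororia agreement and 27.46 is covered: preferential rate 2% applies instead.
The additional-duty order on 27.46 targets Belia, not Lororia; it does not apply.
Duty = $63,865.97 × 2% = $1,277.32.
Line 2 (15.82, Lororia, 311 kg, $56,913.00):
Base rate for 15.82 is 27.5%.
Origin Lororia qualifies under the Talius–Lororia agreement and 15.82 is covered: preferential rate 26% applies instead.
Duty = $56,913.00 × 26% = $14,797.38.
Total = $1,277.32 + $14,797.38 = $16,074.70.

$16,074.70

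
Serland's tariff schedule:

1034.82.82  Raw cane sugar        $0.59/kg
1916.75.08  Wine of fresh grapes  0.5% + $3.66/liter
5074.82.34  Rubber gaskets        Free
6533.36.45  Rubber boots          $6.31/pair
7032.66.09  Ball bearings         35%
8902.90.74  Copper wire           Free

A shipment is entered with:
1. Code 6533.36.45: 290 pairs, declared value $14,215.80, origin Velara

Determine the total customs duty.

Line 1 (6533.36.45, Velara, 290 pairs, $14,215.80):
Base rate for 6533.36.45 is $6.31/pair.
Duty = 290 × $6.31 = $1,829.90.

$1,829.90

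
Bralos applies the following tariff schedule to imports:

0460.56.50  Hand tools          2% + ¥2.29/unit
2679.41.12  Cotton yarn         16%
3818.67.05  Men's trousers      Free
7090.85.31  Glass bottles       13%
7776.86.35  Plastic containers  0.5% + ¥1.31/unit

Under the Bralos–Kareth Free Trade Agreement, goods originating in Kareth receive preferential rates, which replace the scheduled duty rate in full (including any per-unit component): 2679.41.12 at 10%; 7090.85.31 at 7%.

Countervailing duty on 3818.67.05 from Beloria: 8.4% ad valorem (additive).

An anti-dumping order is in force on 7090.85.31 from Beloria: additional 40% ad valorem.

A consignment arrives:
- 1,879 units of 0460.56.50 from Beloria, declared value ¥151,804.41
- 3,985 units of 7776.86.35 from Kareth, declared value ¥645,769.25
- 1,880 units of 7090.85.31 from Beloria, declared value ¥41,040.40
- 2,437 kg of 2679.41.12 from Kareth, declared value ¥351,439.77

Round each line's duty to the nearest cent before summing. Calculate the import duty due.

Line 1 (0460.56.50, Beloria, 1,879 units, ¥151,804.41):
Base rate for 0460.56.50 is 2% + ¥2.29/unit.
Duty = ¥151,804.41 × 2% + 1,879 × ¥2.29 = ¥7,339.00.
Line 2 (7776.86.35, Kareth, 3,985 units, ¥645,769.25):
Base rate for 7776.86.35 is 0.5% + ¥1.31/unit.
Origin Kareth is the FTA partner but 7776.86.35 is not on the preference list; base rate stands.
Duty = ¥645,769.25 × 0.5% + 3,985 × ¥1.31 = ¥8,449.20.
Line 3 (7090.85.31, Beloria, 1,880 units, ¥41,040.40):
Base rate for 7090.85.31 is 13%.
7090.85.31 has an FTA preferential rate, but origin Beloria is not Kareth; base rate stands.
Additional duty on 7090.85.31 from Beloria: +40%. Applied ad valorem rate: 13% + 40% = 53%.
Duty = ¥41,040.40 × 53% = ¥21,751.41.
Line 4 (2679.41.12, Kareth, 2,437 kg, ¥351,439.77):
Base rate for 2679.41.12 is 16%.
Origin Kareth qualifies under the Bralos–Kareth agreement and 2679.41.12 is covered: preferential rate 10% applies instead.
Duty = ¥351,439.77 × 10% = ¥35,143.98.
Total = ¥7,339.00 + ¥8,449.20 + ¥21,751.41 + ¥35,143.98 = ¥72,683.59.

¥72,683.59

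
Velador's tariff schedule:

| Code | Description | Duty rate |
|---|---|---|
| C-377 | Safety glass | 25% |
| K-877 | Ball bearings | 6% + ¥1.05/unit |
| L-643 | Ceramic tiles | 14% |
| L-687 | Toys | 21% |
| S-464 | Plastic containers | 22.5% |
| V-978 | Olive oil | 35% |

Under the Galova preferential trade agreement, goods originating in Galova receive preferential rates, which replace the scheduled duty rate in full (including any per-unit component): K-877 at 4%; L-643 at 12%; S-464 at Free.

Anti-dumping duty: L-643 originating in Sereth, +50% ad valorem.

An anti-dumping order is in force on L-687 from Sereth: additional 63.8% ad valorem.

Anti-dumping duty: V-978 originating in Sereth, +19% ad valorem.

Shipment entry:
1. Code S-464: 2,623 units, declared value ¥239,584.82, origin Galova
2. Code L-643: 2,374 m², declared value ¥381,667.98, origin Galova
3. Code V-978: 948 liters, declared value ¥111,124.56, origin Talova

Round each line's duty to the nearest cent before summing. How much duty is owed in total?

Line 1 (S-464, Galova, 2,623 units, ¥239,584.82):
Base rate for S-464 is 22.5%.
Origin Galova qualifies under the Velador–Galova agreement and S-464 is covered: preferential rate Free applies instead.
Duty = ¥239,584.82 × 0% = ¥0.00.
Line 2 (L-643, Galova, 2,374 m², ¥381,667.98):
Base rate for L-643 is 14%.
Origin Galova qualifies under the Velador–Galova agreement and L-643 is covered: preferential rate 12% applies instead.
The additional-duty order on L-643 targets Sereth, not Galova; it does not apply.
Duty = ¥381,667.98 × 12% = ¥45,800.16.
Line 3 (V-978, Talova, 948 liters, ¥111,124.56):
Base rate for V-978 is 35%.
The additional-duty order on V-978 targets Sereth, not Talova; it does not apply.
Duty = ¥111,124.56 × 35% = ¥38,893.60.
Total = ¥0.00 + ¥45,800.16 + ¥38,893.60 = ¥84,693.76.

¥84,693.76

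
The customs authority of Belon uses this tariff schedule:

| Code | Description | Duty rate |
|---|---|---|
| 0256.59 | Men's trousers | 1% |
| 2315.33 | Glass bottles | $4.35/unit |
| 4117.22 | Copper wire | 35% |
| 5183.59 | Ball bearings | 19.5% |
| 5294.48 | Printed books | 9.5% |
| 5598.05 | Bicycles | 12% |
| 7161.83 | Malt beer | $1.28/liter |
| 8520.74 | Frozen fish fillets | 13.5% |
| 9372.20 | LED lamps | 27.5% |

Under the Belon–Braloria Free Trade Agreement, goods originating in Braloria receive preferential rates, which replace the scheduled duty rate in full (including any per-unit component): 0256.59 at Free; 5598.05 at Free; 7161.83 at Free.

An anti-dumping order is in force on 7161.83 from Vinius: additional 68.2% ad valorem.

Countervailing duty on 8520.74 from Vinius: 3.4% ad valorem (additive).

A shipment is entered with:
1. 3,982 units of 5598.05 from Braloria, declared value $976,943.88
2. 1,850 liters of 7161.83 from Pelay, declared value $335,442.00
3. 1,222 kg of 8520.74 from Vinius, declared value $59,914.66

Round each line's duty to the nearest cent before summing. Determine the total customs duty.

$12,493.58

Line 1 (5598.05, Braloria, 3,982 units, $976,943.88):
Base rate for 5598.05 is 12%.
Origin Braloria qualifies under the Belon–Braloria agreement and 5598.05 is covered: preferential rate Free applies instead.
Duty = $976,943.88 × 0% = $0.00.
Line 2 (7161.83, Pelay, 1,850 liters, $335,442.00):
Base rate for 7161.83 is $1.28/liter.
7161.83 has an FTA preferential rate, but origin Pelay is not Braloria; base rate stands.
The additional-duty order on 7161.83 targets Vinius, not Pelay; it does not apply.
Duty = 1,850 × $1.28 = $2,368.00.
Line 3 (8520.74, Vinius, 1,222 kg, $59,914.66):
Base rate for 8520.74 is 13.5%.
Additional duty on 8520.74 from Vinius: +3.4%. Applied ad valorem rate: 13.5% + 3.4% = 16.9%.
Duty = $59,914.66 × 16.9% = $10,125.58.
Total = $0.00 + $2,368.00 + $10,125.58 = $12,493.58.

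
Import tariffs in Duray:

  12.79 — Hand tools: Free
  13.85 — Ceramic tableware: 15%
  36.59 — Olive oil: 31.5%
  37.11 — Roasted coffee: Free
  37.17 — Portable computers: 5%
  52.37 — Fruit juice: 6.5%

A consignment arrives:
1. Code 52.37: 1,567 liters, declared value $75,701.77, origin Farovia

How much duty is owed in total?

Line 1 (52.37, Farovia, 1,567 liters, $75,701.77):
Base rate for 52.37 is 6.5%.
Duty = $75,701.77 × 6.5% = $4,920.62.

$4,920.62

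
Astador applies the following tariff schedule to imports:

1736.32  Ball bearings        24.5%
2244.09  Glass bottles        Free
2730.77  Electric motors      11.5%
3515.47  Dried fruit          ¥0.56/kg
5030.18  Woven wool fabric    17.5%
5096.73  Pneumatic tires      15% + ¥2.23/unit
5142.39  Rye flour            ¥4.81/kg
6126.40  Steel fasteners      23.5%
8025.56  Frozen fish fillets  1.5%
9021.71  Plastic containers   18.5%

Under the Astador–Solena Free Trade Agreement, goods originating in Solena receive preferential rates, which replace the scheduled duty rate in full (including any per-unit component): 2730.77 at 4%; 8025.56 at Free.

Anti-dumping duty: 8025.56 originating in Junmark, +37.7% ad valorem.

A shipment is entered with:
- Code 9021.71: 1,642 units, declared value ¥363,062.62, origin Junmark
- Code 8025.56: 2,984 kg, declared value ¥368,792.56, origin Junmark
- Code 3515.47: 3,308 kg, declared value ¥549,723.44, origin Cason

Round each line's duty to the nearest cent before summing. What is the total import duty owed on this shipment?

Line 1 (9021.71, Junmark, 1,642 units, ¥363,062.62):
Base rate for 9021.71 is 18.5%.
Duty = ¥363,062.62 × 18.5% = ¥67,166.58.
Line 2 (8025.56, Junmark, 2,984 kg, ¥368,792.56):
Base rate for 8025.56 is 1.5%.
8025.56 has an FTA preferential rate, but origin Junmark is not Solena; base rate stands.
Additional duty on 8025.56 from Junmark: +37.7%. Applied ad valorem rate: 1.5% + 37.7% = 39.2%.
Duty = ¥368,792.56 × 39.2% = ¥144,566.68.
Line 3 (3515.47, Cason, 3,308 kg, ¥549,723.44):
Base rate for 3515.47 is ¥0.56/kg.
Duty = 3,308 × ¥0.56 = ¥1,852.48.
Total = ¥67,166.58 + ¥144,566.68 + ¥1,852.48 = ¥213,585.74.

¥213,585.74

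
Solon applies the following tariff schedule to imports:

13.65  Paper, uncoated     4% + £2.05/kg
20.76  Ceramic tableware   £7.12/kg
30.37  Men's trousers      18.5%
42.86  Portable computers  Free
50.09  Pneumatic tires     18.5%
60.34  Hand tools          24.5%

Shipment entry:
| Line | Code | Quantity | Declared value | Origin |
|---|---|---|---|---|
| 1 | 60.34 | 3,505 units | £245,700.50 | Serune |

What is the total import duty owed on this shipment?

£60,196.62

Line 1 (60.34, Serune, 3,505 units, £245,700.50):
Base rate for 60.34 is 24.5%.
Duty = £245,700.50 × 24.5% = £60,196.62.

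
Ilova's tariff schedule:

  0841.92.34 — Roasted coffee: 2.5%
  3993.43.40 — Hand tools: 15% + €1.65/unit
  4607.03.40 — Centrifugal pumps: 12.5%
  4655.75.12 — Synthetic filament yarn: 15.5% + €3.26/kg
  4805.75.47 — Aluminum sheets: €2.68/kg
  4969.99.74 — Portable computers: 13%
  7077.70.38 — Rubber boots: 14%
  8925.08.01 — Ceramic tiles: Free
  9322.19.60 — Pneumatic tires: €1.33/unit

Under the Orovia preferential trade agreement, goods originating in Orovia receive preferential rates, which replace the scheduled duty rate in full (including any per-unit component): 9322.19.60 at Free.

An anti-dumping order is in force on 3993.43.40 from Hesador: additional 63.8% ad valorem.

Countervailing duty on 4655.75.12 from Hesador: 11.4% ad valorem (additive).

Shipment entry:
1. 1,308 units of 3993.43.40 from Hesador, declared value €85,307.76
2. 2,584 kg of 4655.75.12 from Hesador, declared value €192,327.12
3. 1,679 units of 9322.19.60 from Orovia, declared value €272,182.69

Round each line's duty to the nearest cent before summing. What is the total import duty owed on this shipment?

€129,540.55

Line 1 (3993.43.40, Hesador, 1,308 units, €85,307.76):
Base rate for 3993.43.40 is 15% + €1.65/unit.
Additional duty on 3993.43.40 from Hesador: +63.8%. Applied ad valorem rate: 15% + 63.8% = 78.8%.
Duty = €85,307.76 × 78.8% + 1,308 × €1.65 = €69,380.71.
Line 2 (4655.75.12, Hesador, 2,584 kg, €192,327.12):
Base rate for 4655.75.12 is 15.5% + €3.26/kg.
Additional duty on 4655.75.12 from Hesador: +11.4%. Applied ad valorem rate: 15.5% + 11.4% = 26.9%.
Duty = €192,327.12 × 26.9% + 2,584 × €3.26 = €60,159.84.
Line 3 (9322.19.60, Orovia, 1,679 units, €272,182.69):
Base rate for 9322.19.60 is €1.33/unit.
Origin Orovia qualifies under the Ilova–Orovia agreement and 9322.19.60 is covered: preferential rate Free applies instead.
Duty = €272,182.69 × 0% = €0.00.
Total = €69,380.71 + €60,159.84 + €0.00 = €129,540.55.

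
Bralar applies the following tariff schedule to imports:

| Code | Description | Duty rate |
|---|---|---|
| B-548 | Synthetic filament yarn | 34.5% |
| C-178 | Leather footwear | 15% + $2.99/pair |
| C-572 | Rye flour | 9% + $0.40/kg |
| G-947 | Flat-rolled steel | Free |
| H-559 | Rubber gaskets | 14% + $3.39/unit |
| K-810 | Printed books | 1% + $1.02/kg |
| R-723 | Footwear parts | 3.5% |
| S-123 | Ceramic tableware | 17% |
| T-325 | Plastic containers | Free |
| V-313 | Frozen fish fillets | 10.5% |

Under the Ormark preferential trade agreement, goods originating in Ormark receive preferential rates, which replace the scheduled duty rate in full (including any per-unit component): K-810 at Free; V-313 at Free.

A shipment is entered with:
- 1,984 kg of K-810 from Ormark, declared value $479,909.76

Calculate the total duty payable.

Line 1 (K-810, Ormark, 1,984 kg, $479,909.76):
Base rate for K-810 is 1% + $1.02/kg.
Origin Ormark qualifies under the Bralar–Ormark agreement and K-810 is covered: preferential rate Free applies instead.
Duty = $479,909.76 × 0% = $0.00.

$0.00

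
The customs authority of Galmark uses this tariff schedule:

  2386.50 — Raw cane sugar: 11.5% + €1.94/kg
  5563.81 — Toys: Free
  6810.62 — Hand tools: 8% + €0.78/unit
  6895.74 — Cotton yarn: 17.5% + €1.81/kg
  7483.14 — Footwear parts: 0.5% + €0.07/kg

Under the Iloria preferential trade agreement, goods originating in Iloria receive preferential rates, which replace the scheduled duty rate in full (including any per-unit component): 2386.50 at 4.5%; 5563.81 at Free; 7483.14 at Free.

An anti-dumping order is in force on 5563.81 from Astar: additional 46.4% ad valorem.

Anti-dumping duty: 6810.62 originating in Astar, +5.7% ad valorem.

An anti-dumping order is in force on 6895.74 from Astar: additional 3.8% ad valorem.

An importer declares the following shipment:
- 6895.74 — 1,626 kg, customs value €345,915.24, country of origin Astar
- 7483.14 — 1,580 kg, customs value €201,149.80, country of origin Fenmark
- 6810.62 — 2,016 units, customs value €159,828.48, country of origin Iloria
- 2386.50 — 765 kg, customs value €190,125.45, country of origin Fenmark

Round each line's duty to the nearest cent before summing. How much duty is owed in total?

Line 1 (6895.74, Astar, 1,626 kg, €345,915.24):
Base rate for 6895.74 is 17.5% + €1.81/kg.
Additional duty on 6895.74 from Astar: +3.8%. Applied ad valorem rate: 17.5% + 3.8% = 21.3%.
Duty = €345,915.24 × 21.3% + 1,626 × €1.81 = €76,623.01.
Line 2 (7483.14, Fenmark, 1,580 kg, €201,149.80):
Base rate for 7483.14 is 0.5% + €0.07/kg.
7483.14 has an FTA preferential rate, but origin Fenmark is not Iloria; base rate stands.
Duty = €201,149.80 × 0.5% + 1,580 × €0.07 = €1,116.35.
Line 3 (6810.62, Iloria, 2,016 units, €159,828.48):
Base rate for 6810.62 is 8% + €0.78/unit.
Origin Iloria is the FTA partner but 6810.62 is not on the preference list; base rate stands.
The additional-duty order on 6810.62 targets Astar, not Iloria; it does not apply.
Duty = €159,828.48 × 8% + 2,016 × €0.78 = €14,358.76.
Line 4 (2386.50, Fenmark, 765 kg, €190,125.45):
Base rate for 2386.50 is 11.5% + €1.94/kg.
2386.50 has an FTA preferential rate, but origin Fenmark is not Iloria; base rate stands.
Duty = €190,125.45 × 11.5% + 765 × €1.94 = €23,348.53.
Total = €76,623.01 + €1,116.35 + €14,358.76 + €23,348.53 = €115,446.65.

€115,446.65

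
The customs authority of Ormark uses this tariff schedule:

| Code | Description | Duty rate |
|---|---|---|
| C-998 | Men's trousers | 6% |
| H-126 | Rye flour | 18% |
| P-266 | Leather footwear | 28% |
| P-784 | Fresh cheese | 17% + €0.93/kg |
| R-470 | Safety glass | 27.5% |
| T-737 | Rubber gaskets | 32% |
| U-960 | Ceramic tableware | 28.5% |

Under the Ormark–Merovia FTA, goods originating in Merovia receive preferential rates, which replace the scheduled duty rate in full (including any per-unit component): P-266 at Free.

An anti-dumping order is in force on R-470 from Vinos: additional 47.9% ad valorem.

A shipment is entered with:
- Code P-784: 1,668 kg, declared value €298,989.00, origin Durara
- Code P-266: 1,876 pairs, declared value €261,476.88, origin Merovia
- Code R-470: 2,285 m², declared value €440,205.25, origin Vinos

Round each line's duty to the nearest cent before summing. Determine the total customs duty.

€384,294.13

Line 1 (P-784, Durara, 1,668 kg, €298,989.00):
Base rate for P-784 is 17% + €0.93/kg.
Duty = €298,989.00 × 17% + 1,668 × €0.93 = €52,379.37.
Line 2 (P-266, Merovia, 1,876 pairs, €261,476.88):
Base rate for P-266 is 28%.
Origin Merovia qualifies under the Ormark–Merovia agreement and P-266 is covered: preferential rate Free applies instead.
Duty = €261,476.88 × 0% = €0.00.
Line 3 (R-470, Vinos, 2,285 m², €440,205.25):
Base rate for R-470 is 27.5%.
Additional duty on R-470 from Vinos: +47.9%. Applied ad valorem rate: 27.5% + 47.9% = 75.4%.
Duty = €440,205.25 × 75.4% = €331,914.76.
Total = €52,379.37 + €0.00 + €331,914.76 = €384,294.13.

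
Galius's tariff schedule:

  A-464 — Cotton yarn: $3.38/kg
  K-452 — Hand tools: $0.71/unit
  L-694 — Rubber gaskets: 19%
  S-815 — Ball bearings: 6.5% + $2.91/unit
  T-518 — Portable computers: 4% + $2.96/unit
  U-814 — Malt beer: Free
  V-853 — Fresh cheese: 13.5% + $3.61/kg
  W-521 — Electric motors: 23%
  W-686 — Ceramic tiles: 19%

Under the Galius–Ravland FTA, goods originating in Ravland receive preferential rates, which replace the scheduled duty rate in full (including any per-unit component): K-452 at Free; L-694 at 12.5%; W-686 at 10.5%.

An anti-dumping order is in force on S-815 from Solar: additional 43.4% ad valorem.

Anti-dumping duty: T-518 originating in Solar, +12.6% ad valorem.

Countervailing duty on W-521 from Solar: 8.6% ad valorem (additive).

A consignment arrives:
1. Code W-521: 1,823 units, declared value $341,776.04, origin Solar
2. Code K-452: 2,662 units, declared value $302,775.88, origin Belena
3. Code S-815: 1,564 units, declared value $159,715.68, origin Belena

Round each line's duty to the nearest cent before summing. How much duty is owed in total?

$124,824.01

Line 1 (W-521, Solar, 1,823 units, $341,776.04):
Base rate for W-521 is 23%.
Additional duty on W-521 from Solar: +8.6%. Applied ad valorem rate: 23% + 8.6% = 31.6%.
Duty = $341,776.04 × 31.6% = $108,001.23.
Line 2 (K-452, Belena, 2,662 units, $302,775.88):
Base rate for K-452 is $0.71/unit.
K-452 has an FTA preferential rate, but origin Belena is not Ravland; base rate stands.
Duty = 2,662 × $0.71 = $1,890.02.
Line 3 (S-815, Belena, 1,564 units, $159,715.68):
Base rate for S-815 is 6.5% + $2.91/unit.
The additional-duty order on S-815 targets Solar, not Belena; it does not apply.
Duty = $159,715.68 × 6.5% + 1,564 × $2.91 = $14,932.76.
Total = $108,001.23 + $1,890.02 + $14,932.76 = $124,824.01.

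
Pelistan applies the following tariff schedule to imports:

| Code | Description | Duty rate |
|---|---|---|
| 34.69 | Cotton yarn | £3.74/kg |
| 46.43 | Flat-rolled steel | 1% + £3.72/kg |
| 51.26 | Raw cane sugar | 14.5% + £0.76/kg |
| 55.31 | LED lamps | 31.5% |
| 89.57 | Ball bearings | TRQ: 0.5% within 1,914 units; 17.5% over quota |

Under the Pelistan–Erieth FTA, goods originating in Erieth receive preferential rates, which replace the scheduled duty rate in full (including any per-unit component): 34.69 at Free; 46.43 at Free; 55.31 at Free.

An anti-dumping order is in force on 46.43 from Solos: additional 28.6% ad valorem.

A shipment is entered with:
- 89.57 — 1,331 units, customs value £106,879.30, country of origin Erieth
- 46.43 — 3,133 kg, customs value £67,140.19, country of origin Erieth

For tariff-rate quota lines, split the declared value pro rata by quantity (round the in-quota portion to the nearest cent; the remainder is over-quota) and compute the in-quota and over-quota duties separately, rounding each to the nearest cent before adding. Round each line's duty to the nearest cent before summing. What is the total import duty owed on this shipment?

Line 1 (89.57, Erieth, 1,331 units, £106,879.30):
Code 89.57 is under a tariff-rate quota (threshold 1,914 units). Quantity 1,331 units is within the quota, so the in-quota rate 0.5% applies to the full value.
Duty = £106,879.30 × 0.5% = £534.40.
Line 2 (46.43, Erieth, 3,133 kg, £67,140.19):
Base rate for 46.43 is 1% + £3.72/kg.
Origin Erieth qualifies under the Pelistan–Erieth agreement and 46.43 is covered: preferential rate Free applies instead.
The additional-duty order on 46.43 targets Solos, not Erieth; it does not apply.
Duty = £67,140.19 × 0% = £0.00.
Total = £534.40 + £0.00 = £534.40.

£534.40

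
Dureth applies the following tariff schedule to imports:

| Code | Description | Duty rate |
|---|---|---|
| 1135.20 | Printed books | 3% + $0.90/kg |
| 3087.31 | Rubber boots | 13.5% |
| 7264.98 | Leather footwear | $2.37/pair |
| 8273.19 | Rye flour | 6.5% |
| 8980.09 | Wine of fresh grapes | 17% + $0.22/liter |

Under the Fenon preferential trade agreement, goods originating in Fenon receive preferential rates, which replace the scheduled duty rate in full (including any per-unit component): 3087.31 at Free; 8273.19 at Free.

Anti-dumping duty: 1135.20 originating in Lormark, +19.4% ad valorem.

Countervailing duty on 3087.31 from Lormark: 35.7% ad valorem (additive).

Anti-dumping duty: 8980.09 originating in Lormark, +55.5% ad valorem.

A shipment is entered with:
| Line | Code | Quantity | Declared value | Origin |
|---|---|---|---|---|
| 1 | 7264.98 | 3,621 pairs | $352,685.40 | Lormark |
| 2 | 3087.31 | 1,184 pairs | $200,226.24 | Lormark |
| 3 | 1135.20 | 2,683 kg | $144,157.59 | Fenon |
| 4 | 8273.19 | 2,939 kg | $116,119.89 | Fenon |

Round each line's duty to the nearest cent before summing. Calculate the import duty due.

$113,832.51

Line 1 (7264.98, Lormark, 3,621 pairs, $352,685.40):
Base rate for 7264.98 is $2.37/pair.
Duty = 3,621 × $2.37 = $8,581.77.
Line 2 (3087.31, Lormark, 1,184 pairs, $200,226.24):
Base rate for 3087.31 is 13.5%.
3087.31 has an FTA preferential rate, but origin Lormark is not Fenon; base rate stands.
Additional duty on 3087.31 from Lormark: +35.7%. Applied ad valorem rate: 13.5% + 35.7% = 49.2%.
Duty = $200,226.24 × 49.2% = $98,511.31.
Line 3 (1135.20, Fenon, 2,683 kg, $144,157.59):
Base rate for 1135.20 is 3% + $0.90/kg.
Origin Fenon is the FTA partner but 1135.20 is not on the preference list; base rate stands.
The additional-duty order on 1135.20 targets Lormark, not Fenon; it does not apply.
Duty = $144,157.59 × 3% + 2,683 × $0.90 = $6,739.43.
Line 4 (8273.19, Fenon, 2,939 kg, $116,119.89):
Base rate for 8273.19 is 6.5%.
Origin Fenon qualifies under the Dureth–Fenon agreement and 8273.19 is covered: preferential rate Free applies instead.
Duty = $116,119.89 × 0% = $0.00.
Total = $8,581.77 + $98,511.31 + $6,739.43 + $0.00 = $113,832.51.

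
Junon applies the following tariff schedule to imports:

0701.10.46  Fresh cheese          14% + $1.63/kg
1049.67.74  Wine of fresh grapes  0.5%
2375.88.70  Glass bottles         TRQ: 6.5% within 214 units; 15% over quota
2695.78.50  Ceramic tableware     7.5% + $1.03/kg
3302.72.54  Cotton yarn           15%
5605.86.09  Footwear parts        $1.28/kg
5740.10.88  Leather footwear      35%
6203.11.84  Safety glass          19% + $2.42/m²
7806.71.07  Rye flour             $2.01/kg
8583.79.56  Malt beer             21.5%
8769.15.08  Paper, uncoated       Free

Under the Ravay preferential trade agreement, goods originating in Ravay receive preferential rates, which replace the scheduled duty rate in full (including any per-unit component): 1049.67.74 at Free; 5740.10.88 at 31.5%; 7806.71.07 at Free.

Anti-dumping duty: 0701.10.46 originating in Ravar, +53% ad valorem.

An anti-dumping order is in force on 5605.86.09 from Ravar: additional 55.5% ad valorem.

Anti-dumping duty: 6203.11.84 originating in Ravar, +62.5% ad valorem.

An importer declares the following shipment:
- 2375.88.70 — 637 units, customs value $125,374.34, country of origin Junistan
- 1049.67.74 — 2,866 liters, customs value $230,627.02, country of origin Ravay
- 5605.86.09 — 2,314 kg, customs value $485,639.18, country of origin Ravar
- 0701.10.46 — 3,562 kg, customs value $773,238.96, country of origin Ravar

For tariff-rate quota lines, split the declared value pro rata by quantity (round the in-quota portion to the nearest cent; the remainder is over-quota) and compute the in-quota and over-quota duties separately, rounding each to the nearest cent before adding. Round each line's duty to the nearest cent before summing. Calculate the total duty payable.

Line 1 (2375.88.70, Junistan, 637 units, $125,374.34):
Code 2375.88.70 is under a tariff-rate quota (threshold 214 units). In-quota: 214 units at 6.5%; over-quota: 423 units at 15%.
Pro-rata value split: in-quota = $125,374.34 × 214/637 = $42,119.48; over-quota = $125,374.34 − $42,119.48 = $83,254.86.
In-quota duty = $42,119.48 × 6.5% = $2,737.77. Over-quota duty = $83,254.86 × 15% = $12,488.23.
Line duty = $2,737.77 + $12,488.23 = $15,226.00.
Line 2 (1049.67.74, Ravay, 2,866 liters, $230,627.02):
Base rate for 1049.67.74 is 0.5%.
Origin Ravay qualifies under the Junon–Ravay agreement and 1049.67.74 is covered: preferential rate Free applies instead.
Duty = $230,627.02 × 0% = $0.00.
Line 3 (5605.86.09, Ravar, 2,314 kg, $485,639.18):
Base rate for 5605.86.09 is $1.28/kg.
Additional duty on 5605.86.09 from Ravar: +55.5% ad valorem. Applied ad valorem rate = 55.5%.
Duty = $485,639.18 × 55.5% + 2,314 × $1.28 = $272,491.66.
Line 4 (0701.10.46, Ravar, 3,562 kg, $773,238.96):
Base rate for 0701.10.46 is 14% + $1.63/kg.
Additional duty on 0701.10.46 from Ravar: +53%. Applied ad valorem rate: 14% + 53% = 67%.
Duty = $773,238.96 × 67% + 3,562 × $1.63 = $523,876.16.
Total = $15,226.00 + $0.00 + $272,491.66 + $523,876.16 = $811,593.82.

$811,593.82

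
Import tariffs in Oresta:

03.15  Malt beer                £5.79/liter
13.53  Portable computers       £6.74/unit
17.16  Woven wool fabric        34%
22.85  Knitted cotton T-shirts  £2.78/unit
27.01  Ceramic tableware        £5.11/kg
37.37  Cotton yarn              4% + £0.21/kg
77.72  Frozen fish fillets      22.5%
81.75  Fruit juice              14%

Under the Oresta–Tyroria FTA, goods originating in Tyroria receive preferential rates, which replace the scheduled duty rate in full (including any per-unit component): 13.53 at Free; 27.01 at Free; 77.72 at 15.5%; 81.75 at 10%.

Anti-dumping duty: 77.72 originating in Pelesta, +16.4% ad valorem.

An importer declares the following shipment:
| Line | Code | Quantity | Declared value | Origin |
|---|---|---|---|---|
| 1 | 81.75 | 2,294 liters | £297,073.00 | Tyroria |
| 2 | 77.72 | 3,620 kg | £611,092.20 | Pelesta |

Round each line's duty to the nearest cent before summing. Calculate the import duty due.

£267,422.17

Line 1 (81.75, Tyroria, 2,294 liters, £297,073.00):
Base rate for 81.75 is 14%.
Origin Tyroria qualifies under the Oresta–Tyroria agreement and 81.75 is covered: preferential rate 10% applies instead.
Duty = £297,073.00 × 10% = £29,707.30.
Line 2 (77.72, Pelesta, 3,620 kg, £611,092.20):
Base rate for 77.72 is 22.5%.
77.72 has an FTA preferential rate, but origin Pelesta is not Tyroria; base rate stands.
Additional duty on 77.72 from Pelesta: +16.4%. Applied ad valorem rate: 22.5% + 16.4% = 38.9%.
Duty = £611,092.20 × 38.9% = £237,714.87.
Total = £29,707.30 + £237,714.87 = £267,422.17.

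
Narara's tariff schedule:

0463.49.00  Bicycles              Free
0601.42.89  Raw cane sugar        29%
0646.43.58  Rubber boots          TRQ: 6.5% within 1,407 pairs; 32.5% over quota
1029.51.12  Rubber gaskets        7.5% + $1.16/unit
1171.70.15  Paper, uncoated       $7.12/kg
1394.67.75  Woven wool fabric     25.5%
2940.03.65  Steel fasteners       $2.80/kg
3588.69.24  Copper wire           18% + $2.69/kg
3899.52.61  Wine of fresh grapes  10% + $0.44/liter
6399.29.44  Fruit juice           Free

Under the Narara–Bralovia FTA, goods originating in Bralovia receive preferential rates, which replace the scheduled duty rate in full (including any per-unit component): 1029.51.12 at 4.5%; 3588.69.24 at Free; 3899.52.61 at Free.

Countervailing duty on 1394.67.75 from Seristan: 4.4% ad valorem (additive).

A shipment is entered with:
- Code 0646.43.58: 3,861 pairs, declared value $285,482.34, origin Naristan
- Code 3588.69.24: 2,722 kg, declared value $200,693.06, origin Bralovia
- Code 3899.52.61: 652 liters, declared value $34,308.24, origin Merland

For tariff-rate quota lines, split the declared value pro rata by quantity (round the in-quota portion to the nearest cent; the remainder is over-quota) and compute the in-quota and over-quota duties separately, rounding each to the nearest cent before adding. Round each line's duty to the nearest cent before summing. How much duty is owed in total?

Line 1 (0646.43.58, Naristan, 3,861 pairs, $285,482.34):
Code 0646.43.58 is under a tariff-rate quota (threshold 1,407 pairs). In-quota: 1,407 pairs at 6.5%; over-quota: 2,454 pairs at 32.5%.
Pro-rata value split: in-quota = $285,482.34 × 1,407/3,861 = $104,033.58; over-quota = $285,482.34 − $104,033.58 = $181,448.76.
In-quota duty = $104,033.58 × 6.5% = $6,762.18. Over-quota duty = $181,448.76 × 32.5% = $58,970.85.
Line duty = $6,762.18 + $58,970.85 = $65,733.03.
Line 2 (3588.69.24, Bralovia, 2,722 kg, $200,693.06):
Base rate for 3588.69.24 is 18% + $2.69/kg.
Origin Bralovia qualifies under the Narara–Bralovia agreement and 3588.69.24 is covered: preferential rate Free applies instead.
Duty = $200,693.06 × 0% = $0.00.
Line 3 (3899.52.61, Merland, 652 liters, $34,308.24):
Base rate for 3899.52.61 is 10% + $0.44/liter.
3899.52.61 has an FTA preferential rate, but origin Merland is not Bralovia; base rate stands.
Duty = $34,308.24 × 10% + 652 × $0.44 = $3,717.70.
Total = $65,733.03 + $0.00 + $3,717.70 = $69,450.73.

$69,450.73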